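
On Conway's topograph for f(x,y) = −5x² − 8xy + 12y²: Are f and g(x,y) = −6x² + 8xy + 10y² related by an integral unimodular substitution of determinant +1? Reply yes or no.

D₁ = 304, D₂ = 304
river cycle of f (length 12): (12, 8, -5), (-5, 12, 8), (8, 4, -9), (-9, 14, 3), (3, 16, -4), (-4, 16, 3), (3, 14, -9), (-9, 4, 8), (8, 12, -5), (-5, 8, 12), … (2 more)
river cycle of g (length 6): (10, 12, -4), (-4, 12, 10), (10, 8, -6), (-6, 16, 2), (2, 16, -6), (-6, 8, 10)
cycles differ ⇒ inequivalent

no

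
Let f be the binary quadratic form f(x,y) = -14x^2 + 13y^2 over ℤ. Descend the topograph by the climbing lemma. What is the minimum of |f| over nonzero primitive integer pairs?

descent: ρ → (13,26,-1)  [lands on river]
river: ρ → (-1,26,13)
closes: descent 1, river 2
min |a| on river = 1

1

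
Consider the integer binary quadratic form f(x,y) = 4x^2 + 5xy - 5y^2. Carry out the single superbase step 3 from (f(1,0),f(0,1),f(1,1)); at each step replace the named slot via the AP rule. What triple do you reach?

start (4,-5,4) = (f(1,0),f(0,1),f(1,1))
replace slot 3: 2·(4+(-5)) − 4 = -6 → (4,-5,-6)

4,-5,-6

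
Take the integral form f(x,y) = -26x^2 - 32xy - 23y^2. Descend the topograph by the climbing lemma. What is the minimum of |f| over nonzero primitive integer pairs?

translate: b→-20 (≡32 mod 52), so (26,32,23)→(26,-20,17)
flip: (26,-20,17)→(17,20,26)
translate: b→-14 (≡20 mod 34), so (17,20,26)→(17,-14,23)
reduced (well bottom): (17,-14,23) with a≤c, −a<b≤a
well minimum |f| = |-17| = 17 (negative-definite)

17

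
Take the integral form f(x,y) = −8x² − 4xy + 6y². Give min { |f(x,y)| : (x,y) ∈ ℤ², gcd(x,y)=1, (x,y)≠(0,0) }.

descent: ρ → (6,4,-8)  [lands on river]
river: ρ → (-8,12,2)
river: ρ → (2,12,-8)
river: ρ → (-8,4,6)
river: ρ → (6,8,-6)
river: ρ → (-6,4,8)
river: ρ → (8,12,-2)
river: ρ → (-2,12,8)
river: ρ → (8,4,-6)
river: ρ → (-6,8,6)
closes: descent 1, river 10
min |a| on river = 2

2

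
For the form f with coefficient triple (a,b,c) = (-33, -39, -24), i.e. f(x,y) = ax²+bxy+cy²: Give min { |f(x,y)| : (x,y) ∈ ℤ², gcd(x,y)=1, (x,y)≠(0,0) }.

translate: b→-27 (≡39 mod 66), so (33,39,24)→(33,-27,18)
flip: (33,-27,18)→(18,27,33)
translate: b→-9 (≡27 mod 36), so (18,27,33)→(18,-9,24)
reduced (well bottom): (18,-9,24) with a≤c, −a<b≤a
well minimum |f| = |-18| = 18 (negative-definite)

18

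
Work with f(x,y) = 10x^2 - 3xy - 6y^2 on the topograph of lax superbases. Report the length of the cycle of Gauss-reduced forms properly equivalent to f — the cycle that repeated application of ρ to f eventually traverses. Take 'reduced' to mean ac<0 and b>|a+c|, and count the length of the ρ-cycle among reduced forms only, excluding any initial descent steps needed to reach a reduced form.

D = 249, ⌊√D⌋ = 15
descent: ρ → (-6,15,1)  [lands on river]
river: ρ → (1,15,-6)
river: ρ → (-6,9,7)
river: ρ → (7,5,-8)
river: ρ → (-8,11,4)
river: ρ → (4,13,-5)
river: ρ → (-5,7,10)
river: ρ → (10,13,-2)
river: ρ → (-2,15,3)
river: ρ → (3,15,-2)
river: ρ → (-2,13,10)
river: ρ → (10,7,-5)
river: ρ → (-5,13,4)
river: ρ → (4,11,-8)
river: ρ → (-8,5,7)
river: ρ → (7,9,-6)
ρ-cycle length = 16 (tail of 1 descent step not counted)

16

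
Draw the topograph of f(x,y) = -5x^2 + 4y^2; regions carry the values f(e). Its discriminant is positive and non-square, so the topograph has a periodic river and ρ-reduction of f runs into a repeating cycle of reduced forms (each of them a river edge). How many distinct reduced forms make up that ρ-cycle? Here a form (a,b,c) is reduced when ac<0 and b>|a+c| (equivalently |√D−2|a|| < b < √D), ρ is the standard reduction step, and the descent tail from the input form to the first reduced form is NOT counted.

D = 80, ⌊√D⌋ = 8
descent: ρ → (4,8,-1)  [lands on river]
river: ρ → (-1,8,4)
ρ-cycle length = 2 (tail of 1 descent step not counted)

2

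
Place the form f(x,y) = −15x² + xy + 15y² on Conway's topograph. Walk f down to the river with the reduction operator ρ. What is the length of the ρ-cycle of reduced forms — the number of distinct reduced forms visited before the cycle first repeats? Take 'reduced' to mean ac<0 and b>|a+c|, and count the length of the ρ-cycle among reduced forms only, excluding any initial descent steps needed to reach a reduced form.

D = 901, ⌊√D⌋ = 30
river: ρ → (15,29,-1)
river: ρ → (-1,29,15)
river: ρ → (15,1,-15)
river: ρ → (-15,29,1)
river: ρ → (1,29,-15)
river: ρ → (-15,1,15)
ρ-cycle length = 6 (tail of 0 descent steps not counted)

6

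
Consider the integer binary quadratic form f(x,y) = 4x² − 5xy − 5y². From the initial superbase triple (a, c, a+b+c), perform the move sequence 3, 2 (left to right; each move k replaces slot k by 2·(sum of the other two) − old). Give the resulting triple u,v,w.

start (4,-5,-6) = (f(1,0),f(0,1),f(1,1))
replace slot 3: 2·(4+(-5)) − (-6) = 4 → (4,-5,4)
replace slot 2: 2·(4+4) − (-5) = 21 → (4,21,4)

4,21,4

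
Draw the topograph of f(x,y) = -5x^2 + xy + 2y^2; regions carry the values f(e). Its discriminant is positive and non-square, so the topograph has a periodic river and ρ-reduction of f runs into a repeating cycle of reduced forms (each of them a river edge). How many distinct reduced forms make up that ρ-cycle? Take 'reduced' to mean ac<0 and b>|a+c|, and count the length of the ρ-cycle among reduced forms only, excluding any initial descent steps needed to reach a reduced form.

D = 41, ⌊√D⌋ = 6
descent: ρ → (2,3,-4)  [lands on river]
river: ρ → (-4,5,1)
river: ρ → (1,5,-4)
river: ρ → (-4,3,2)
river: ρ → (2,5,-2)
river: ρ → (-2,3,4)
river: ρ → (4,5,-1)
river: ρ → (-1,5,4)
river: ρ → (4,3,-2)
river: ρ → (-2,5,2)
ρ-cycle length = 10 (tail of 1 descent step not counted)

10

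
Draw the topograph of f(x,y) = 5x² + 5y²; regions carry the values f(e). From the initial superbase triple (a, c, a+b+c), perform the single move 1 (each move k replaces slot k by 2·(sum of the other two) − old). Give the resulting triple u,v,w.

start (5,5,10) = (f(1,0),f(0,1),f(1,1))
replace slot 1: 2·(5+10) − 5 = 25 → (25,5,10)

25,5,10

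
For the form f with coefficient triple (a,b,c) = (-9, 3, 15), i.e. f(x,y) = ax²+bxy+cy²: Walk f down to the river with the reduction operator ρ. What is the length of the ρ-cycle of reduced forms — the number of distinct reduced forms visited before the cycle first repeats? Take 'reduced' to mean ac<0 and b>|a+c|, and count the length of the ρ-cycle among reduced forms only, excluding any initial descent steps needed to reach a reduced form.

D = 549, ⌊√D⌋ = 23
descent: ρ → (15,-3,-9)
descent: ρ → (-9,21,3)  [lands on river]
river: ρ → (3,21,-9)
river: ρ → (-9,15,9)
river: ρ → (9,21,-3)
river: ρ → (-3,21,9)
river: ρ → (9,15,-9)
ρ-cycle length = 6 (tail of 2 descent steps not counted)

6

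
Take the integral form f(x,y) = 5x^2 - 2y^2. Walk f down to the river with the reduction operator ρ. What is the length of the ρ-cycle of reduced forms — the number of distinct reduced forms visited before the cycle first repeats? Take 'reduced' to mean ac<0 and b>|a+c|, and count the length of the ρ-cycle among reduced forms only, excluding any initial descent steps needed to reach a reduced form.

D = 40, ⌊√D⌋ = 6
descent: ρ → (-2,4,3)  [lands on river]
river: ρ → (3,2,-3)
river: ρ → (-3,4,2)
river: ρ → (2,4,-3)
river: ρ → (-3,2,3)
river: ρ → (3,4,-2)
ρ-cycle length = 6 (tail of 1 descent step not counted)

6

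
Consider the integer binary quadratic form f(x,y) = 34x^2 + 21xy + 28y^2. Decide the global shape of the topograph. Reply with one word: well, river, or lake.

D = b²−4ac = 21² − 4·34·28 = -3367
D < 0 ⇒ definite ⇒ every region one sign ⇒ single well

well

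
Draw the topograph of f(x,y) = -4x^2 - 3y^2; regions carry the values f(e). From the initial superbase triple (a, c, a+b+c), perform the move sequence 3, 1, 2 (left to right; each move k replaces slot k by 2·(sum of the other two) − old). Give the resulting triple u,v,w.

start (-4,-3,-7) = (f(1,0),f(0,1),f(1,1))
replace slot 3: 2·((-4)+(-3)) − (-7) = -7 → (-4,-3,-7)
replace slot 1: 2·((-3)+(-7)) − (-4) = -16 → (-16,-3,-7)
replace slot 2: 2·((-16)+(-7)) − (-3) = -43 → (-16,-43,-7)

-16,-43,-7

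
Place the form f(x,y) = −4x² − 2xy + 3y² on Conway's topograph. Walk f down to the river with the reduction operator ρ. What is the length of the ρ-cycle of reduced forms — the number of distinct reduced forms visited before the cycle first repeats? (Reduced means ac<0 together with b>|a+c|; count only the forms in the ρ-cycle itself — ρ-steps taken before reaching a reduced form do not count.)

D = 52, ⌊√D⌋ = 7
descent: ρ → (3,2,-4)  [lands on river]
river: ρ → (-4,6,1)
river: ρ → (1,6,-4)
river: ρ → (-4,2,3)
river: ρ → (3,4,-3)
river: ρ → (-3,2,4)
river: ρ → (4,6,-1)
river: ρ → (-1,6,4)
river: ρ → (4,2,-3)
river: ρ → (-3,4,3)
ρ-cycle length = 10 (tail of 1 descent step not counted)

10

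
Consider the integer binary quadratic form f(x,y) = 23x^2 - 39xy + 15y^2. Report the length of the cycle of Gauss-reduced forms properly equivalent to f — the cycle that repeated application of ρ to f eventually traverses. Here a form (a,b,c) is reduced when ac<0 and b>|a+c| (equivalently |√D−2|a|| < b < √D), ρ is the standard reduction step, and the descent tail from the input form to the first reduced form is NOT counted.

D = 141, ⌊√D⌋ = 11
descent: ρ → (15,9,-1)
descent: ρ → (-1,11,5)  [lands on river]
river: ρ → (5,9,-3)
river: ρ → (-3,9,5)
river: ρ → (5,11,-1)
ρ-cycle length = 4 (tail of 2 descent steps not counted)

4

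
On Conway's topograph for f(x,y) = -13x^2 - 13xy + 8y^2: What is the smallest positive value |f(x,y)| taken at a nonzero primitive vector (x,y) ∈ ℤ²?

descent: ρ → (8,13,-13)  [lands on river]
river: ρ → (-13,13,8)
river: ρ → (8,19,-7)
river: ρ → (-7,23,2)
river: ρ → (2,21,-18)
river: ρ → (-18,15,5)
river: ρ → (5,15,-18)
river: ρ → (-18,21,2)
river: ρ → (2,23,-7)
river: ρ → (-7,19,8)
closes: descent 1, river 10
min |a| on river = 2

2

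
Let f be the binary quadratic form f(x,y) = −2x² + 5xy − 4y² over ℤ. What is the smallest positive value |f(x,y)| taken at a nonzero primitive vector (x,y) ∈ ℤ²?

translate: b→-1 (≡-5 mod 4), so (2,-5,4)→(2,-1,1)
flip: (2,-1,1)→(1,1,2)
reduced (well bottom): (1,1,2) with a≤c, −a<b≤a
well minimum |f| = |-1| = 1 (negative-definite)

1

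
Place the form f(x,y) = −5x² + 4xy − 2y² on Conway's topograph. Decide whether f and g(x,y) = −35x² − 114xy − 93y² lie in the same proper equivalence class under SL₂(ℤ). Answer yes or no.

D₁ = -24, D₂ = -24
f is negative-definite; reduce −f:
−f: flip: (5,-4,2)→(2,4,5)
−f: translate: b→0 (≡4 mod 4), so (2,4,5)→(2,0,3)
−f: reduced (well bottom): (2,0,3) with a≤c, −a<b≤a
flip sign back: reduced form of f is (-2,0,-3)
g is negative-definite; reduce −g:
−g: translate: b→-26 (≡114 mod 70), so (35,114,93)→(35,-26,5)
−g: flip: (35,-26,5)→(5,26,35)
−g: translate: b→-4 (≡26 mod 10), so (5,26,35)→(5,-4,2)
−g: flip: (5,-4,2)→(2,4,5)
−g: translate: b→0 (≡4 mod 4), so (2,4,5)→(2,0,3)
−g: reduced (well bottom): (2,0,3) with a≤c, −a<b≤a
flip sign back: reduced form of g is (-2,0,-3)
reduced forms (-2, 0, -3) vs (-2, 0, -3) ⇒ equivalent

yes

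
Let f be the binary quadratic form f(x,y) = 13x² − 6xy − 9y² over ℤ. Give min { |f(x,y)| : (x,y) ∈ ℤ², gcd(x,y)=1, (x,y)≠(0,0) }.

descent: ρ → (-9,6,13)  [lands on river]
river: ρ → (13,20,-2)
river: ρ → (-2,20,13)
river: ρ → (13,6,-9)
river: ρ → (-9,12,10)
river: ρ → (10,8,-11)
river: ρ → (-11,14,7)
river: ρ → (7,14,-11)
river: ρ → (-11,8,10)
river: ρ → (10,12,-9)
closes: descent 1, river 10
min |a| on river = 2

2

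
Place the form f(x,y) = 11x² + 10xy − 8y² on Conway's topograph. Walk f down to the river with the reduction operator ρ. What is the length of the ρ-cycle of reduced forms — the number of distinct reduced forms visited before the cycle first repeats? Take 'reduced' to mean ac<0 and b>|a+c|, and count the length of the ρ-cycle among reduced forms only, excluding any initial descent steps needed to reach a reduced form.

D = 452, ⌊√D⌋ = 21
river: ρ → (-8,6,13)
river: ρ → (13,20,-1)
river: ρ → (-1,20,13)
river: ρ → (13,6,-8)
river: ρ → (-8,10,11)
river: ρ → (11,12,-7)
river: ρ → (-7,16,7)
river: ρ → (7,12,-11)
river: ρ → (-11,10,8)
river: ρ → (8,6,-13)
river: ρ → (-13,20,1)
river: ρ → (1,20,-13)
river: ρ → (-13,6,8)
river: ρ → (8,10,-11)
river: ρ → (-11,12,7)
river: ρ → (7,16,-7)
river: ρ → (-7,12,11)
river: ρ → (11,10,-8)
ρ-cycle length = 18 (tail of 0 descent steps not counted)

18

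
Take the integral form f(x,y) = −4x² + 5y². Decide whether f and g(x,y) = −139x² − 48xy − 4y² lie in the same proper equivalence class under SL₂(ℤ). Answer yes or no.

D₁ = 80, D₂ = 80
river cycle of f (length 2): (-4, 8, 1), (1, 8, -4)
river cycle of g (length 2): (-4, 8, 1), (1, 8, -4)
cycles coincide ⇒ equivalent

yes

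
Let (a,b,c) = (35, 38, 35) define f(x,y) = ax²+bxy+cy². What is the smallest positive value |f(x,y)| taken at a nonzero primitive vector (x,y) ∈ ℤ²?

translate: b→-32 (≡38 mod 70), so (35,38,35)→(35,-32,32)
flip: (35,-32,32)→(32,32,35)
reduced (well bottom): (32,32,35) with a≤c, −a<b≤a
well minimum = a = 32

32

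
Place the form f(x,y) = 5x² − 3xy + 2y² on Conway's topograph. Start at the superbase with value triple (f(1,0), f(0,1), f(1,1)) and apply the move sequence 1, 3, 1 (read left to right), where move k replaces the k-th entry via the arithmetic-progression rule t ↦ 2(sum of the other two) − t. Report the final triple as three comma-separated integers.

start (5,2,4) = (f(1,0),f(0,1),f(1,1))
replace slot 1: 2·(2+4) − 5 = 7 → (7,2,4)
replace slot 3: 2·(7+2) − 4 = 14 → (7,2,14)
replace slot 1: 2·(2+14) − 7 = 25 → (25,2,14)

25,2,14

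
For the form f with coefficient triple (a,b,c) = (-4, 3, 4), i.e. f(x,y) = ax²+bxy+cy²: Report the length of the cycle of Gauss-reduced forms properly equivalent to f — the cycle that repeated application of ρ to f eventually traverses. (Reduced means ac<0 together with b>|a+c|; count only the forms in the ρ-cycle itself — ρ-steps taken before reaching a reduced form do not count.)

D = 73, ⌊√D⌋ = 8
river: ρ → (4,5,-3)
river: ρ → (-3,7,2)
river: ρ → (2,5,-6)
river: ρ → (-6,7,1)
river: ρ → (1,7,-6)
river: ρ → (-6,5,2)
river: ρ → (2,7,-3)
river: ρ → (-3,5,4)
river: ρ → (4,3,-4)
river: ρ → (-4,5,3)
river: ρ → (3,7,-2)
river: ρ → (-2,5,6)
river: ρ → (6,7,-1)
river: ρ → (-1,7,6)
river: ρ → (6,5,-2)
river: ρ → (-2,7,3)
river: ρ → (3,5,-4)
river: ρ → (-4,3,4)
ρ-cycle length = 18 (tail of 0 descent steps not counted)

18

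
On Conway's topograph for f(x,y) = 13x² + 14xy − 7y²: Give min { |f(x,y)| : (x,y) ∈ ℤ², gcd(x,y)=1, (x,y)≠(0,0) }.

river: ρ → (-7,14,13)
river: ρ → (13,12,-8)
river: ρ → (-8,20,5)
river: ρ → (5,20,-8)
river: ρ → (-8,12,13)
river: ρ → (13,14,-7)
closes: descent 0, river 6
min |a| on river = 5

5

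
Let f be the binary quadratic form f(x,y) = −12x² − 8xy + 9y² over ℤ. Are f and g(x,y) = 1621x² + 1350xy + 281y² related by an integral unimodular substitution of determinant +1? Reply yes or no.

D₁ = 496, D₂ = 496
river cycle of f (length 16): (9, 8, -12), (-12, 16, 5), (5, 14, -15), (-15, 16, 4), (4, 16, -15), (-15, 14, 5), (5, 16, -12), (-12, 8, 9), (9, 10, -11), (-11, 12, 8), … (6 more)
river cycle of g (length 16): (8, 12, -11), (-11, 10, 9), (9, 8, -12), (-12, 16, 5), (5, 14, -15), (-15, 16, 4), (4, 16, -15), (-15, 14, 5), (5, 16, -12), (-12, 8, 9), … (6 more)
cycles coincide ⇒ equivalent

yes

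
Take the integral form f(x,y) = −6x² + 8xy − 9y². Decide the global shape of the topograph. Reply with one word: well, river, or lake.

D = b²−4ac = 8² − 4·(-6)·(-9) = -152
D < 0 ⇒ definite ⇒ every region one sign ⇒ single well

well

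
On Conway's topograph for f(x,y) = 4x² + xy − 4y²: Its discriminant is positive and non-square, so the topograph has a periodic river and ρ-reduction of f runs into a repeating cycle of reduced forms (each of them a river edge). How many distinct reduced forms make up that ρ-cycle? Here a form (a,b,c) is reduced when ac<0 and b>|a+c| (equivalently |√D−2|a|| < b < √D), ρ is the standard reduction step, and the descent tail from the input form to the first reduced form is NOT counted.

D = 65, ⌊√D⌋ = 8
river: ρ → (-4,7,1)
river: ρ → (1,7,-4)
river: ρ → (-4,1,4)
river: ρ → (4,7,-1)
river: ρ → (-1,7,4)
river: ρ → (4,1,-4)
ρ-cycle length = 6 (tail of 0 descent steps not counted)

6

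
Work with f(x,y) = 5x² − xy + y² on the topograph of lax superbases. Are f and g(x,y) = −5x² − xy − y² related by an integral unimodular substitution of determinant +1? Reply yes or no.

D₁ = -19, D₂ = -19
f: flip: (5,-1,1)→(1,1,5)
f: reduced (well bottom): (1,1,5) with a≤c, −a<b≤a
g is negative-definite; reduce −g:
−g: flip: (5,1,1)→(1,-1,5)
−g: translate: b→1 (≡-1 mod 2), so (1,-1,5)→(1,1,5)
−g: reduced (well bottom): (1,1,5) with a≤c, −a<b≤a
flip sign back: reduced form of g is (-1,-1,-5)
reduced forms (1, 1, 5) vs (-1, -1, -5) ⇒ inequivalent

no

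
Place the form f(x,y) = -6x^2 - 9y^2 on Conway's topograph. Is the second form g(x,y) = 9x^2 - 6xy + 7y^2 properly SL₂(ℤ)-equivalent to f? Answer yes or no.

D₁ = -216, D₂ = -216
f is negative-definite; reduce −f:
−f: reduced (well bottom): (6,0,9) with a≤c, −a<b≤a
flip sign back: reduced form of f is (-6,0,-9)
g: flip: (9,-6,7)→(7,6,9)
g: reduced (well bottom): (7,6,9) with a≤c, −a<b≤a
reduced forms (-6, 0, -9) vs (7, 6, 9) ⇒ inequivalent

no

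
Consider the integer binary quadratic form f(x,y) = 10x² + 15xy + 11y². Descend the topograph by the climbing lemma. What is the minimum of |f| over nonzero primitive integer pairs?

translate: b→-5 (≡15 mod 20), so (10,15,11)→(10,-5,6)
flip: (10,-5,6)→(6,5,10)
reduced (well bottom): (6,5,10) with a≤c, −a<b≤a
well minimum = a = 6

6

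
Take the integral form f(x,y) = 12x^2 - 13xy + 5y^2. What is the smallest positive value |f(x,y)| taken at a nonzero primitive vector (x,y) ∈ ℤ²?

translate: b→11 (≡-13 mod 24), so (12,-13,5)→(12,11,4)
flip: (12,11,4)→(4,-11,12)
translate: b→-3 (≡-11 mod 8), so (4,-11,12)→(4,-3,5)
reduced (well bottom): (4,-3,5) with a≤c, −a<b≤a
well minimum = a = 4

4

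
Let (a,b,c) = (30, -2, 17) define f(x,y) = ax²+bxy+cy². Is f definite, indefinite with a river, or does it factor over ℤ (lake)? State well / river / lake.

D = b²−4ac = (-2)² − 4·30·17 = -2036
D < 0 ⇒ definite ⇒ every region one sign ⇒ single well

well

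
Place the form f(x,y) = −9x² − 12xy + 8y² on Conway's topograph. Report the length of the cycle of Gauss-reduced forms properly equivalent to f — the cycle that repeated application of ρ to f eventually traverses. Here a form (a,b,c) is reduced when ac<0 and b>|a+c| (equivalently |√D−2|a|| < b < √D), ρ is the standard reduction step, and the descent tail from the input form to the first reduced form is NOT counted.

D = 432, ⌊√D⌋ = 20
descent: ρ → (8,12,-9)  [lands on river]
river: ρ → (-9,6,11)
river: ρ → (11,16,-4)
river: ρ → (-4,16,11)
river: ρ → (11,6,-9)
river: ρ → (-9,12,8)
river: ρ → (8,20,-1)
river: ρ → (-1,20,8)
ρ-cycle length = 8 (tail of 1 descent step not counted)

8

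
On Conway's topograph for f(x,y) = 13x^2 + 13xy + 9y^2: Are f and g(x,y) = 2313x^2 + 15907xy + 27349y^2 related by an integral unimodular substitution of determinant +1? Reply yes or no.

D₁ = -299, D₂ = -299
f: flip: (13,13,9)→(9,-13,13)
f: translate: b→5 (≡-13 mod 18), so (9,-13,13)→(9,5,9)
f: reduced (well bottom): (9,5,9) with a≤c, −a<b≤a
g: translate: b→2029 (≡15907 mod 4626), so (2313,15907,27349)→(2313,2029,445)
g: flip: (2313,2029,445)→(445,-2029,2313)
g: translate: b→-249 (≡-2029 mod 890), so (445,-2029,2313)→(445,-249,35)
g: flip: (445,-249,35)→(35,249,445)
g: translate: b→-31 (≡249 mod 70), so (35,249,445)→(35,-31,9)
g: flip: (35,-31,9)→(9,31,35)
g: translate: b→-5 (≡31 mod 18), so (9,31,35)→(9,-5,9)
g: flip: (9,-5,9)→(9,5,9)
g: reduced (well bottom): (9,5,9) with a≤c, −a<b≤a
reduced forms (9, 5, 9) vs (9, 5, 9) ⇒ equivalent

yes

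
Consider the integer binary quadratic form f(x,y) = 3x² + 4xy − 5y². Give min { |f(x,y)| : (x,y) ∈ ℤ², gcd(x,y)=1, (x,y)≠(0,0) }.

river: ρ → (-5,6,2)
river: ρ → (2,6,-5)
river: ρ → (-5,4,3)
river: ρ → (3,8,-1)
river: ρ → (-1,8,3)
river: ρ → (3,4,-5)
closes: descent 0, river 6
min |a| on river = 1

1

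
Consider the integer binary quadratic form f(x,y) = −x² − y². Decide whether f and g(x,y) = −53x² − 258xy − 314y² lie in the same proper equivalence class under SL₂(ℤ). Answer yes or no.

D₁ = -4, D₂ = -4
f is negative-definite; reduce −f:
−f: reduced (well bottom): (1,0,1) with a≤c, −a<b≤a
flip sign back: reduced form of f is (-1,0,-1)
g is negative-definite; reduce −g:
−g: translate: b→46 (≡258 mod 106), so (53,258,314)→(53,46,10)
−g: flip: (53,46,10)→(10,-46,53)
−g: translate: b→-6 (≡-46 mod 20), so (10,-46,53)→(10,-6,1)
−g: flip: (10,-6,1)→(1,6,10)
−g: translate: b→0 (≡6 mod 2), so (1,6,10)→(1,0,1)
−g: reduced (well bottom): (1,0,1) with a≤c, −a<b≤a
flip sign back: reduced form of g is (-1,0,-1)
reduced forms (-1, 0, -1) vs (-1, 0, -1) ⇒ equivalent

yes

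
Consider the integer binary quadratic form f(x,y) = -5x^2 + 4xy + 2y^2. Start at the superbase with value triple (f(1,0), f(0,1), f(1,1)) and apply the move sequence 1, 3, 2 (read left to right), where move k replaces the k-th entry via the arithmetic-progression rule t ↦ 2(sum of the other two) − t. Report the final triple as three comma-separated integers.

start (-5,2,1) = (f(1,0),f(0,1),f(1,1))
replace slot 1: 2·(2+1) − (-5) = 11 → (11,2,1)
replace slot 3: 2·(11+2) − 1 = 25 → (11,2,25)
replace slot 2: 2·(11+25) − 2 = 70 → (11,70,25)

11,70,25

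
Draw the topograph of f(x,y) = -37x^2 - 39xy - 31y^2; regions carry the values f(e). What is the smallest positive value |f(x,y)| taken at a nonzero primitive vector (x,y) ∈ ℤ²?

translate: b→-35 (≡39 mod 74), so (37,39,31)→(37,-35,29)
flip: (37,-35,29)→(29,35,37)
translate: b→-23 (≡35 mod 58), so (29,35,37)→(29,-23,31)
reduced (well bottom): (29,-23,31) with a≤c, −a<b≤a
well minimum |f| = |-29| = 29 (negative-definite)

29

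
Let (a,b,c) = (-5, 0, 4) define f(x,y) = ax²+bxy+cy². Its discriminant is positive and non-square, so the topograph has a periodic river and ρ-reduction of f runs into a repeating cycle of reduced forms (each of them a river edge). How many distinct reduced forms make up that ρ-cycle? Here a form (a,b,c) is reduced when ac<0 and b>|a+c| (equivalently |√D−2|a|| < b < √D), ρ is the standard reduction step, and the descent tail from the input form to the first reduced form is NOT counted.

D = 80, ⌊√D⌋ = 8
descent: ρ → (4,8,-1)  [lands on river]
river: ρ → (-1,8,4)
ρ-cycle length = 2 (tail of 1 descent step not counted)

2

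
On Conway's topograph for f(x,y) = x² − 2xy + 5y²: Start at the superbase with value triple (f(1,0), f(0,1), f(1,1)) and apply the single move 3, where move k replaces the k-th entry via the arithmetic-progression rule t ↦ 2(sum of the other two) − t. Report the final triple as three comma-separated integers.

start (1,5,4) = (f(1,0),f(0,1),f(1,1))
replace slot 3: 2·(1+5) − 4 = 8 → (1,5,8)

1,5,8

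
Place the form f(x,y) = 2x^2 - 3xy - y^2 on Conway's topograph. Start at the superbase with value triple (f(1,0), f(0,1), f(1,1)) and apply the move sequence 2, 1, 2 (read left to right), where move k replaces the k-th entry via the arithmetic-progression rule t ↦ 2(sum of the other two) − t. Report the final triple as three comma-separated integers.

start (2,-1,-2) = (f(1,0),f(0,1),f(1,1))
replace slot 2: 2·(2+(-2)) − (-1) = 1 → (2,1,-2)
replace slot 1: 2·(1+(-2)) − 2 = -4 → (-4,1,-2)
replace slot 2: 2·((-4)+(-2)) − 1 = -13 → (-4,-13,-2)

-4,-13,-2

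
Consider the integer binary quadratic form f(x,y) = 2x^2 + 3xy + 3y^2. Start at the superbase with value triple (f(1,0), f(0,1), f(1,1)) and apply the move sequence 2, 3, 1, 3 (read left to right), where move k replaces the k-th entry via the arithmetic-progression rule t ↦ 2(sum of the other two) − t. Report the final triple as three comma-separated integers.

start (2,3,8) = (f(1,0),f(0,1),f(1,1))
replace slot 2: 2·(2+8) − 3 = 17 → (2,17,8)
replace slot 3: 2·(2+17) − 8 = 30 → (2,17,30)
replace slot 1: 2·(17+30) − 2 = 92 → (92,17,30)
replace slot 3: 2·(92+17) − 30 = 188 → (92,17,188)

92,17,188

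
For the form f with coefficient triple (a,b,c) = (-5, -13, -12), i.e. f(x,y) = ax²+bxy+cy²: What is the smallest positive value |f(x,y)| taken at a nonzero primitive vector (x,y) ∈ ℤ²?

translate: b→3 (≡13 mod 10), so (5,13,12)→(5,3,4)
flip: (5,3,4)→(4,-3,5)
reduced (well bottom): (4,-3,5) with a≤c, −a<b≤a
well minimum |f| = |-4| = 4 (negative-definite)

4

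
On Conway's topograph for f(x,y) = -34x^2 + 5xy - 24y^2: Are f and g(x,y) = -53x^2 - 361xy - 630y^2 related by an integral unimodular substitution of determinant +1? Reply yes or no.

D₁ = -3239, D₂ = -3239
f is negative-definite; reduce −f:
−f: flip: (34,-5,24)→(24,5,34)
−f: reduced (well bottom): (24,5,34) with a≤c, −a<b≤a
flip sign back: reduced form of f is (-24,-5,-34)
g is negative-definite; reduce −g:
−g: translate: b→43 (≡361 mod 106), so (53,361,630)→(53,43,24)
−g: flip: (53,43,24)→(24,-43,53)
−g: translate: b→5 (≡-43 mod 48), so (24,-43,53)→(24,5,34)
−g: reduced (well bottom): (24,5,34) with a≤c, −a<b≤a
flip sign back: reduced form of g is (-24,-5,-34)
reduced forms (-24, -5, -34) vs (-24, -5, -34) ⇒ equivalent

yes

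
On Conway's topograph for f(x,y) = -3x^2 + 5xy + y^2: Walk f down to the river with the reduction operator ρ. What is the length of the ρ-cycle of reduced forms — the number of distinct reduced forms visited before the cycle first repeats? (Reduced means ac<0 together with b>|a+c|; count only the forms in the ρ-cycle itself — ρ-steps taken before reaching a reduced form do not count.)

D = 37, ⌊√D⌋ = 6
river: ρ → (1,5,-3)
river: ρ → (-3,1,3)
river: ρ → (3,5,-1)
river: ρ → (-1,5,3)
river: ρ → (3,1,-3)
river: ρ → (-3,5,1)
ρ-cycle length = 6 (tail of 0 descent steps not counted)

6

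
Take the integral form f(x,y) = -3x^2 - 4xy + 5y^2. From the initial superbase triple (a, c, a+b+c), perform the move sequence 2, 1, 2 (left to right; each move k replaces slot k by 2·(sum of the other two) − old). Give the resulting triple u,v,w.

start (-3,5,-2) = (f(1,0),f(0,1),f(1,1))
replace slot 2: 2·((-3)+(-2)) − 5 = -15 → (-3,-15,-2)
replace slot 1: 2·((-15)+(-2)) − (-3) = -31 → (-31,-15,-2)
replace slot 2: 2·((-31)+(-2)) − (-15) = -51 → (-31,-51,-2)

-31,-51,-2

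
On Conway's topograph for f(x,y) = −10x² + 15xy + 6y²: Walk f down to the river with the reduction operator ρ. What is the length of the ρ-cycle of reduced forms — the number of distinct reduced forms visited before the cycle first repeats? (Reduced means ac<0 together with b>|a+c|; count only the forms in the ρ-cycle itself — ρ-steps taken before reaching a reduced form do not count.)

D = 465, ⌊√D⌋ = 21
river: ρ → (6,21,-1)
river: ρ → (-1,21,6)
river: ρ → (6,15,-10)
river: ρ → (-10,5,11)
river: ρ → (11,17,-4)
river: ρ → (-4,15,15)
river: ρ → (15,15,-4)
river: ρ → (-4,17,11)
river: ρ → (11,5,-10)
river: ρ → (-10,15,6)
ρ-cycle length = 10 (tail of 0 descent steps not counted)

10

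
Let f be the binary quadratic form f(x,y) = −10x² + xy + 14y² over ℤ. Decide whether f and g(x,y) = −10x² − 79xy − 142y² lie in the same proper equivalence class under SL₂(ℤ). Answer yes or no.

D₁ = 561, D₂ = 561
river cycle of f (length 16): (-10, 21, 3), (3, 21, -10), (-10, 19, 5), (5, 21, -6), (-6, 15, 14), (14, 13, -7), (-7, 15, 12), (12, 9, -10), (-10, 11, 11), (11, 11, -10), … (6 more)
river cycle of g (length 16): (-10, 21, 3), (3, 21, -10), (-10, 19, 5), (5, 21, -6), (-6, 15, 14), (14, 13, -7), (-7, 15, 12), (12, 9, -10), (-10, 11, 11), (11, 11, -10), … (6 more)
cycles coincide ⇒ equivalent

yes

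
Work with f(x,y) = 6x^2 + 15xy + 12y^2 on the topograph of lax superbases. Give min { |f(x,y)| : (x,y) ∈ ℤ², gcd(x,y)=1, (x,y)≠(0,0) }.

translate: b→3 (≡15 mod 12), so (6,15,12)→(6,3,3)
flip: (6,3,3)→(3,-3,6)
translate: b→3 (≡-3 mod 6), so (3,-3,6)→(3,3,6)
reduced (well bottom): (3,3,6) with a≤c, −a<b≤a
well minimum = a = 3

3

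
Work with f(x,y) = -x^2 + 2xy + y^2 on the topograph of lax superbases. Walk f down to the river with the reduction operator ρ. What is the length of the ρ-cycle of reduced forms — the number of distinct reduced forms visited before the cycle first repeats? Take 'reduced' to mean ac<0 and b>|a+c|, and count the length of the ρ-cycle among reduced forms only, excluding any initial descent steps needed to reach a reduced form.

D = 8, ⌊√D⌋ = 2
river: ρ → (1,2,-1)
river: ρ → (-1,2,1)
ρ-cycle length = 2 (tail of 0 descent steps not counted)

2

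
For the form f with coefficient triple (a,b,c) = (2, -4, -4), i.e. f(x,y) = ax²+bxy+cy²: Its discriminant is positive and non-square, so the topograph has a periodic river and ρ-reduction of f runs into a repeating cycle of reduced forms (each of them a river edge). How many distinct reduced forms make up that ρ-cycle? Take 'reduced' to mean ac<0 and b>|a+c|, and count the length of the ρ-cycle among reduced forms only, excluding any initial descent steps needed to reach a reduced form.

D = 48, ⌊√D⌋ = 6
descent: ρ → (-4,4,2)  [lands on river]
river: ρ → (2,4,-4)
ρ-cycle length = 2 (tail of 1 descent step not counted)

2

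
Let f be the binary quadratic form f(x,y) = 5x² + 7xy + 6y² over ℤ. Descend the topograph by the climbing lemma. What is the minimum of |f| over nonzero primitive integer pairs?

translate: b→-3 (≡7 mod 10), so (5,7,6)→(5,-3,4)
flip: (5,-3,4)→(4,3,5)
reduced (well bottom): (4,3,5) with a≤c, −a<b≤a
well minimum = a = 4

4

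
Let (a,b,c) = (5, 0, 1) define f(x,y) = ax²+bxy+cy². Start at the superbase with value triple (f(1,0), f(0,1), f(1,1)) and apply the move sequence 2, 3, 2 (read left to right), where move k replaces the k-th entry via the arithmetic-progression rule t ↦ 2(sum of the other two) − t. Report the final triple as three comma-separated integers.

start (5,1,6) = (f(1,0),f(0,1),f(1,1))
replace slot 2: 2·(5+6) − 1 = 21 → (5,21,6)
replace slot 3: 2·(5+21) − 6 = 46 → (5,21,46)
replace slot 2: 2·(5+46) − 21 = 81 → (5,81,46)

5,81,46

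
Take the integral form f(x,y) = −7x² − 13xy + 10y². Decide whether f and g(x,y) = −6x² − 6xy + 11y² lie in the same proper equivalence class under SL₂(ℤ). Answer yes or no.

D₁ = 449, D₂ = 300
discriminants differ ⇒ not SL₂(ℤ)-equivalent

no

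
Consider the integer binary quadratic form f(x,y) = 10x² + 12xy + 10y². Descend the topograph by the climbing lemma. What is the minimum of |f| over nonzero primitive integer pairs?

translate: b→-8 (≡12 mod 20), so (10,12,10)→(10,-8,8)
flip: (10,-8,8)→(8,8,10)
reduced (well bottom): (8,8,10) with a≤c, −a<b≤a
well minimum = a = 8

8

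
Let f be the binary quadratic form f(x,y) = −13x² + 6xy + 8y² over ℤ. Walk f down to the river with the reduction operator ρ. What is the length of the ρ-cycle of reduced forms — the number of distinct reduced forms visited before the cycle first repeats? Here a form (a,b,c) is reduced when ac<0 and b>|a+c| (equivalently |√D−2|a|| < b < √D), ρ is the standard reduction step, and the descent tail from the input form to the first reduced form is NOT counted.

D = 452, ⌊√D⌋ = 21
river: ρ → (8,10,-11)
river: ρ → (-11,12,7)
river: ρ → (7,16,-7)
river: ρ → (-7,12,11)
river: ρ → (11,10,-8)
river: ρ → (-8,6,13)
river: ρ → (13,20,-1)
river: ρ → (-1,20,13)
river: ρ → (13,6,-8)
river: ρ → (-8,10,11)
river: ρ → (11,12,-7)
river: ρ → (-7,16,7)
river: ρ → (7,12,-11)
river: ρ → (-11,10,8)
river: ρ → (8,6,-13)
river: ρ → (-13,20,1)
river: ρ → (1,20,-13)
river: ρ → (-13,6,8)
ρ-cycle length = 18 (tail of 0 descent steps not counted)

18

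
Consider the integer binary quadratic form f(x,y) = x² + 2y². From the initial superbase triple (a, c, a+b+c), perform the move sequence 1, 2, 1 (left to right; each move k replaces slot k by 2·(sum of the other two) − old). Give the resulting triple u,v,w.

start (1,2,3) = (f(1,0),f(0,1),f(1,1))
replace slot 1: 2·(2+3) − 1 = 9 → (9,2,3)
replace slot 2: 2·(9+3) − 2 = 22 → (9,22,3)
replace slot 1: 2·(22+3) − 9 = 41 → (41,22,3)

41,22,3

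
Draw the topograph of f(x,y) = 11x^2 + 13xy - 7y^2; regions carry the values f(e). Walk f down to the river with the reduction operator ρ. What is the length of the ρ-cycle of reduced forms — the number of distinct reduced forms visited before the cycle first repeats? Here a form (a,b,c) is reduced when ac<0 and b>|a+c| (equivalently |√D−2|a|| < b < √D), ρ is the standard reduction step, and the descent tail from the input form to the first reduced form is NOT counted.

D = 477, ⌊√D⌋ = 21
river: ρ → (-7,15,9)
river: ρ → (9,21,-1)
river: ρ → (-1,21,9)
river: ρ → (9,15,-7)
river: ρ → (-7,13,11)
river: ρ → (11,9,-9)
river: ρ → (-9,9,11)
river: ρ → (11,13,-7)
ρ-cycle length = 8 (tail of 0 descent steps not counted)

8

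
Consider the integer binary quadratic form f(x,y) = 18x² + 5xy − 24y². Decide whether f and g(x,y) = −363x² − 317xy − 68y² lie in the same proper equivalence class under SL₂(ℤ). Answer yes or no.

D₁ = 1753, D₂ = 1753
river cycle of f (length 86): (18, 41, -1), (-1, 41, 18), (18, 31, -11), (-11, 35, 12), (12, 37, -8), (-8, 27, 32), (32, 37, -3), (-3, 41, 6), (6, 31, -33), (-33, 35, 4), … (76 more)
river cycle of g (length 86): (-1, 41, 18), (18, 31, -11), (-11, 35, 12), (12, 37, -8), (-8, 27, 32), (32, 37, -3), (-3, 41, 6), (6, 31, -33), (-33, 35, 4), (4, 37, -24), … (76 more)
cycles coincide ⇒ equivalent

yes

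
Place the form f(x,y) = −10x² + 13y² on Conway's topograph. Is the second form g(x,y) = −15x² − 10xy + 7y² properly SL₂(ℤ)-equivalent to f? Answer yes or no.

D₁ = 520, D₂ = 520
river cycle of f (length 6): (-10, 20, 3), (3, 22, -3), (-3, 20, 10), (10, 20, -3), (-3, 22, 3), (3, 20, -10)
river cycle of g (length 10): (7, 10, -15), (-15, 20, 2), (2, 20, -15), (-15, 10, 7), (7, 18, -7), (-7, 10, 15), (15, 20, -2), (-2, 20, 15), (15, 10, -7), (-7, 18, 7)
cycles differ ⇒ inequivalent

no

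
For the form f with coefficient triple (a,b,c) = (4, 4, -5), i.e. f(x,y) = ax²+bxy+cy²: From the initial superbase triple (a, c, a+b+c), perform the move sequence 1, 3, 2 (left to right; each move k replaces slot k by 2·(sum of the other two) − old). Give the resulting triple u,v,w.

start (4,-5,3) = (f(1,0),f(0,1),f(1,1))
replace slot 1: 2·((-5)+3) − 4 = -8 → (-8,-5,3)
replace slot 3: 2·((-8)+(-5)) − 3 = -29 → (-8,-5,-29)
replace slot 2: 2·((-8)+(-29)) − (-5) = -69 → (-8,-69,-29)

-8,-69,-29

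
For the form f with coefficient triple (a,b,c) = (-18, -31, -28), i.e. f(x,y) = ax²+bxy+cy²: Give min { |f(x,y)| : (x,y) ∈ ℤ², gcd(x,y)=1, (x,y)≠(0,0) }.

translate: b→-5 (≡31 mod 36), so (18,31,28)→(18,-5,15)
flip: (18,-5,15)→(15,5,18)
reduced (well bottom): (15,5,18) with a≤c, −a<b≤a
well minimum |f| = |-15| = 15 (negative-definite)

15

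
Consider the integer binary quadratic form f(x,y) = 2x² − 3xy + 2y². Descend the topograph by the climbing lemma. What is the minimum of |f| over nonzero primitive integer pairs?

translate: b→1 (≡-3 mod 4), so (2,-3,2)→(2,1,1)
flip: (2,1,1)→(1,-1,2)
translate: b→1 (≡-1 mod 2), so (1,-1,2)→(1,1,2)
reduced (well bottom): (1,1,2) with a≤c, −a<b≤a
well minimum = a = 1

1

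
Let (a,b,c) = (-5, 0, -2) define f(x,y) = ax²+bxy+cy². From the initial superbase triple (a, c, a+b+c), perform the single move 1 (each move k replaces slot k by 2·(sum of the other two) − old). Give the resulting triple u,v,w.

start (-5,-2,-7) = (f(1,0),f(0,1),f(1,1))
replace slot 1: 2·((-2)+(-7)) − (-5) = -13 → (-13,-2,-7)

-13,-2,-7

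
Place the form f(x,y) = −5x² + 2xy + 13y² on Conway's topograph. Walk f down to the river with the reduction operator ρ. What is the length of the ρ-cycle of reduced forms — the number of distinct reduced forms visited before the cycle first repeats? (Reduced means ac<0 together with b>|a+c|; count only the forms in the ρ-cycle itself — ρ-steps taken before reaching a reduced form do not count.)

D = 264, ⌊√D⌋ = 16
descent: ρ → (13,-2,-5)
descent: ρ → (-5,12,6)  [lands on river]
river: ρ → (6,12,-5)
river: ρ → (-5,8,10)
river: ρ → (10,12,-3)
river: ρ → (-3,12,10)
river: ρ → (10,8,-5)
ρ-cycle length = 6 (tail of 2 descent steps not counted)

6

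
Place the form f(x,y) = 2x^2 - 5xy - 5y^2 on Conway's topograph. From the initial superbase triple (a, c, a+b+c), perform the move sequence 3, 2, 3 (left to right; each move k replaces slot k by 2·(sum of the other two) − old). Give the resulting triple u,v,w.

start (2,-5,-8) = (f(1,0),f(0,1),f(1,1))
replace slot 3: 2·(2+(-5)) − (-8) = 2 → (2,-5,2)
replace slot 2: 2·(2+2) − (-5) = 13 → (2,13,2)
replace slot 3: 2·(2+13) − 2 = 28 → (2,13,28)

2,13,28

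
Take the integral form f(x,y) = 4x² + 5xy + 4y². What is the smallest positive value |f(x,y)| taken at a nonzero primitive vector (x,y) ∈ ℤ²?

translate: b→-3 (≡5 mod 8), so (4,5,4)→(4,-3,3)
flip: (4,-3,3)→(3,3,4)
reduced (well bottom): (3,3,4) with a≤c, −a<b≤a
well minimum = a = 3

3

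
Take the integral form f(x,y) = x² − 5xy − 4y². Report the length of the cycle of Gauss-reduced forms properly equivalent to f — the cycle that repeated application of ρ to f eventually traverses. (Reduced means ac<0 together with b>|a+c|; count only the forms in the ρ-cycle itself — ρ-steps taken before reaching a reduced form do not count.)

D = 41, ⌊√D⌋ = 6
descent: ρ → (-4,5,1)  [lands on river]
river: ρ → (1,5,-4)
river: ρ → (-4,3,2)
river: ρ → (2,5,-2)
river: ρ → (-2,3,4)
river: ρ → (4,5,-1)
river: ρ → (-1,5,4)
river: ρ → (4,3,-2)
river: ρ → (-2,5,2)
river: ρ → (2,3,-4)
ρ-cycle length = 10 (tail of 1 descent step not counted)

10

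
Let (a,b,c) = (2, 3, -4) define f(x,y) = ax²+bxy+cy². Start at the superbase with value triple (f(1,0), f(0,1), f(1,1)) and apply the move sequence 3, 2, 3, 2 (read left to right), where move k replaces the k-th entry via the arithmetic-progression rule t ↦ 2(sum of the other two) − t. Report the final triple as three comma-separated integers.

start (2,-4,1) = (f(1,0),f(0,1),f(1,1))
replace slot 3: 2·(2+(-4)) − 1 = -5 → (2,-4,-5)
replace slot 2: 2·(2+(-5)) − (-4) = -2 → (2,-2,-5)
replace slot 3: 2·(2+(-2)) − (-5) = 5 → (2,-2,5)
replace slot 2: 2·(2+5) − (-2) = 16 → (2,16,5)

2,16,5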